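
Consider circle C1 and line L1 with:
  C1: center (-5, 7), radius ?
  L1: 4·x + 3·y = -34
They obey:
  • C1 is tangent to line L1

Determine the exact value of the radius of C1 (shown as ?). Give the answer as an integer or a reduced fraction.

1. [C1‖L1]  r_C1² − 49 = 0  ⇒  r_C1 = 7 (r>0 drops 1)

7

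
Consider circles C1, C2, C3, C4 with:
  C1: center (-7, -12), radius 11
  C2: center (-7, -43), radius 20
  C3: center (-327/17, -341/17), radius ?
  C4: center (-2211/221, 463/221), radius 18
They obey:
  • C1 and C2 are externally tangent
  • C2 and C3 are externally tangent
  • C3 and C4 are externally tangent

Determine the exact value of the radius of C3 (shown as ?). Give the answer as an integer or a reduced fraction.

6

1. [ext C2·C3]  r_C3² + 40r_C3 − 276 = 0  ⇒  r_C3 = 6 (r>0 drops 1)
2. [ext C3·C4]  r_C3² + 36r_C3 − 252 = 0  ⇒  r_C3 = 6 (r>0 drops 1)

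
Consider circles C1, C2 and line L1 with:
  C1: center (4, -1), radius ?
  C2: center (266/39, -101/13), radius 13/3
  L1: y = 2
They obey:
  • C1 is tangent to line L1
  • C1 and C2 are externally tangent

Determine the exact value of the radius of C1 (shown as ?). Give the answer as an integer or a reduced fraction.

3

1. [C1‖L1]  r_C1² − 9 = 0  ⇒  r_C1 = 3 (r>0 drops 1)
2. [ext C1·C2]  r_C1² + (26/3)r_C1 − 35 = 0  ⇒  r_C1 = 3 (r>0 drops 1)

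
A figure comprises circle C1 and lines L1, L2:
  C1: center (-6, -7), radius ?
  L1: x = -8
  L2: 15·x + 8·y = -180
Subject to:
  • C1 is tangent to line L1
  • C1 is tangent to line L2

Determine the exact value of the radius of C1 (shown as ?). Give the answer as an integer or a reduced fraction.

2

1. [C1‖L1]  r_C1² − 4 = 0  ⇒  r_C1 = 2 (r>0 drops 1)
2. [C1‖L2]  r_C1² − 4 = 0  ⇒  r_C1 = 2 (r>0 drops 1)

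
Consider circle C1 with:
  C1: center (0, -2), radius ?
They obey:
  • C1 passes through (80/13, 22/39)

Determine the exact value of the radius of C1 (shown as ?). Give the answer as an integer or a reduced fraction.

20/3

1. [C1∋P]  r_C1² − 400/9 = 0  ⇒  r_C1 = 20/3 (r>0 drops 1)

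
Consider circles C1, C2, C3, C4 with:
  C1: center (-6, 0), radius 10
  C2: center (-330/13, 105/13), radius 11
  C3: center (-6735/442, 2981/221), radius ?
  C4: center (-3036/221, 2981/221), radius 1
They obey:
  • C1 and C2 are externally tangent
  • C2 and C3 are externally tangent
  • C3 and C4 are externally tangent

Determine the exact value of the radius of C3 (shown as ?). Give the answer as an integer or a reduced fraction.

1/2

1. [ext C2·C3]  r_C3² + 22r_C3 − 45/4 = 0  ⇒  r_C3 = 1/2 (r>0 drops 1)
2. [ext C3·C4]  r_C3² + 2r_C3 − 5/4 = 0  ⇒  r_C3 = 1/2 (r>0 drops 1)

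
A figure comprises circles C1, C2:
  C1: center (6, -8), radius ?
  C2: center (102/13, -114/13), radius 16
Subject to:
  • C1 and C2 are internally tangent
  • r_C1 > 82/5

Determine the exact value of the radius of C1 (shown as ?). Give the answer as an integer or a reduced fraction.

1. [int C1,C2]  r_C1² − 32r_C1 + 252 = 0  ⇒  r_C1 = 14 or 18
2. given r_C1 > 82/5: keep 18

18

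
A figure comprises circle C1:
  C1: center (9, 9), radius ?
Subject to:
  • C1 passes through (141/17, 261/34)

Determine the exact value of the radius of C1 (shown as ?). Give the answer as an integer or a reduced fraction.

1. [C1∋P]  r_C1² − 9/4 = 0  ⇒  r_C1 = 3/2 (r>0 drops 1)

3/2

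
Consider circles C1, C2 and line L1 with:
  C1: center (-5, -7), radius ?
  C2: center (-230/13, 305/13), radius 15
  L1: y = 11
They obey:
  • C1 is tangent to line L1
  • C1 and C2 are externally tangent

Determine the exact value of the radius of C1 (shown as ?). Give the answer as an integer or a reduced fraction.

18

1. [C1‖L1]  r_C1² − 324 = 0  ⇒  r_C1 = 18 (r>0 drops 1)
2. [ext C1·C2]  r_C1² + 30r_C1 − 864 = 0  ⇒  r_C1 = 18 (r>0 drops 1)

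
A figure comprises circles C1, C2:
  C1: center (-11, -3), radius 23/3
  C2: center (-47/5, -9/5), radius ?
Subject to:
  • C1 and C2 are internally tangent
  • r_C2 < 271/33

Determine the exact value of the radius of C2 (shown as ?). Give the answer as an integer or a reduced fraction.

1. [int C1,C2]  r_C2² − (46/3)r_C2 + 493/9 = 0  ⇒  r_C2 = 17/3 or 29/3
2. given r_C2 < 271/33: keep 17/3

17/3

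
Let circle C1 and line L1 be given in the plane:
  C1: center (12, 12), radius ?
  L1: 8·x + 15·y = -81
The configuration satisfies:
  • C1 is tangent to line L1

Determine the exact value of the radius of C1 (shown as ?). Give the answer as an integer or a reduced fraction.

1. [C1‖L1]  r_C1² − 441 = 0  ⇒  r_C1 = 21 (r>0 drops 1)

21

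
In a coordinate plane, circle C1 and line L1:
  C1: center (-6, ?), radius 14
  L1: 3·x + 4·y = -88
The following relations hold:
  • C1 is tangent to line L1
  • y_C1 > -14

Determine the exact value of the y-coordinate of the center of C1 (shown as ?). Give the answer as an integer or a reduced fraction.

1. [C1‖L1]  y_C1² + 35y_C1 = 0  ⇒  y_C1 = -35 or 0
2. given y_C1 > -14: keep 0

0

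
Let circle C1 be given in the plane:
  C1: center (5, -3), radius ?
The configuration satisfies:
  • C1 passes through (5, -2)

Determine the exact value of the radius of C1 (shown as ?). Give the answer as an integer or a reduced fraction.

1. [C1∋P]  r_C1² − 1 = 0  ⇒  r_C1 = 1 (r>0 drops 1)

1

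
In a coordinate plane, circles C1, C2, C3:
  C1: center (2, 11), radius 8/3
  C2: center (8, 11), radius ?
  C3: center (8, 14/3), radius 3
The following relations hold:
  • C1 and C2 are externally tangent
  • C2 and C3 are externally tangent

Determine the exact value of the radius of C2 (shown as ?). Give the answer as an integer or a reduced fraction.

10/3

1. [ext C1·C2]  r_C2² + (16/3)r_C2 − 260/9 = 0  ⇒  r_C2 = 10/3 (r>0 drops 1)
2. [ext C2·C3]  r_C2² + 6r_C2 − 280/9 = 0  ⇒  r_C2 = 10/3 (r>0 drops 1)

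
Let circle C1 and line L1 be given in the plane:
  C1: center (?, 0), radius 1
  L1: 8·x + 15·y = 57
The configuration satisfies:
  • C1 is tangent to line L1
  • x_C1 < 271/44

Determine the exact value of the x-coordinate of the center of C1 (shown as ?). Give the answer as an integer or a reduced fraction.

5

1. [C1‖L1]  x_C1² − (57/4)x_C1 + 185/4 = 0  ⇒  x_C1 = 5 or 37/4
2. given x_C1 < 271/44: keep 5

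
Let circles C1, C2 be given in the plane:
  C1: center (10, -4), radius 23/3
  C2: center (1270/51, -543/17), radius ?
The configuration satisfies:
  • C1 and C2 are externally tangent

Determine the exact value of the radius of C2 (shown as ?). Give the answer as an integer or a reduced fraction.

1. [ext C1·C2]  r_C2² + (46/3)r_C2 − 944 = 0  ⇒  r_C2 = 24 (r>0 drops 1)

24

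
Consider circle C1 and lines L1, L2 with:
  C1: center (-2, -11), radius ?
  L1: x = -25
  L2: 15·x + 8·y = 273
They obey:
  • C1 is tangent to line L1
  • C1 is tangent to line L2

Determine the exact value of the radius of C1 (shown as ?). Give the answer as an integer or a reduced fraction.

1. [C1‖L1]  r_C1² − 529 = 0  ⇒  r_C1 = 23 (r>0 drops 1)
2. [C1‖L2]  r_C1² − 529 = 0  ⇒  r_C1 = 23 (r>0 drops 1)

23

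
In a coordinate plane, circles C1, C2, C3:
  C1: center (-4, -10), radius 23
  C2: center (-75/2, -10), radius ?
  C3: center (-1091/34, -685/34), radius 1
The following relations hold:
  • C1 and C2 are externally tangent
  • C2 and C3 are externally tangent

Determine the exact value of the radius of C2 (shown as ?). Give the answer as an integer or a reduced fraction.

1. [ext C1·C2]  r_C2² + 46r_C2 − 2373/4 = 0  ⇒  r_C2 = 21/2 (r>0 drops 1)
2. [ext C2·C3]  r_C2² + 2r_C2 − 525/4 = 0  ⇒  r_C2 = 21/2 (r>0 drops 1)

21/2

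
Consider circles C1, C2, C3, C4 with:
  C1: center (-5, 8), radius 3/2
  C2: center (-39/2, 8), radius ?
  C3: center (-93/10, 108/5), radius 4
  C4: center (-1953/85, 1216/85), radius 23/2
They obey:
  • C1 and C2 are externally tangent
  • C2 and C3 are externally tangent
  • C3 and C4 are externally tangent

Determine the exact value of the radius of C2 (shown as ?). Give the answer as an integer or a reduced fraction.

13

1. [ext C1·C2]  r_C2² + 3r_C2 − 208 = 0  ⇒  r_C2 = 13 (r>0 drops 1)
2. [ext C2·C3]  r_C2² + 8r_C2 − 273 = 0  ⇒  r_C2 = 13 (r>0 drops 1)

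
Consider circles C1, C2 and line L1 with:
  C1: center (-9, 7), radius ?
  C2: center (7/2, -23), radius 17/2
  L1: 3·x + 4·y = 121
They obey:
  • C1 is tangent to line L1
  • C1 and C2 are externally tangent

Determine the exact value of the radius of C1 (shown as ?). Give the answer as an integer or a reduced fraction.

24

1. [C1‖L1]  r_C1² − 576 = 0  ⇒  r_C1 = 24 (r>0 drops 1)
2. [ext C1·C2]  r_C1² + 17r_C1 − 984 = 0  ⇒  r_C1 = 24 (r>0 drops 1)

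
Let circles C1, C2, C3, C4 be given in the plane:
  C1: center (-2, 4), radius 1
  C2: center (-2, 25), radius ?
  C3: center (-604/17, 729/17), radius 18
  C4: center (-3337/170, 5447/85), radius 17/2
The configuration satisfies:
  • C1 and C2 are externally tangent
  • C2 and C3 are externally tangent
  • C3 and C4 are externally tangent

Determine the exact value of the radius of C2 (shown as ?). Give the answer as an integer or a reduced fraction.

20

1. [ext C1·C2]  r_C2² + 2r_C2 − 440 = 0  ⇒  r_C2 = 20 (r>0 drops 1)
2. [ext C2·C3]  r_C2² + 36r_C2 − 1120 = 0  ⇒  r_C2 = 20 (r>0 drops 1)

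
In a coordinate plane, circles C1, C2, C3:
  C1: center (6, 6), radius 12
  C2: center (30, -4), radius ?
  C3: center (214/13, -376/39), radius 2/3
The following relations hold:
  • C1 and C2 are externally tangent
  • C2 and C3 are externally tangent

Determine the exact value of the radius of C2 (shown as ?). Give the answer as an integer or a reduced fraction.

14

1. [ext C1·C2]  r_C2² + 24r_C2 − 532 = 0  ⇒  r_C2 = 14 (r>0 drops 1)
2. [ext C2·C3]  r_C2² + (4/3)r_C2 − 644/3 = 0  ⇒  r_C2 = 14 (r>0 drops 1)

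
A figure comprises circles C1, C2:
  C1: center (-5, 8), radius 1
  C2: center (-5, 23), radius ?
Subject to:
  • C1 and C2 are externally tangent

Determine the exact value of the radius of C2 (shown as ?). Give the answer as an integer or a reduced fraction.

1. [ext C1·C2]  r_C2² + 2r_C2 − 224 = 0  ⇒  r_C2 = 14 (r>0 drops 1)

14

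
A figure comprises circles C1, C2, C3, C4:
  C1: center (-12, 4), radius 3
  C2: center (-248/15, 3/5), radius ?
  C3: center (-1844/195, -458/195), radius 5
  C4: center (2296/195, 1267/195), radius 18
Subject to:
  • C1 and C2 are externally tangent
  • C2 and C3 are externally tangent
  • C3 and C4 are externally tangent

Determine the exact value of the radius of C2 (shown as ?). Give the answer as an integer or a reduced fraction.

8/3

1. [ext C1·C2]  r_C2² + 6r_C2 − 208/9 = 0  ⇒  r_C2 = 8/3 (r>0 drops 1)
2. [ext C2·C3]  r_C2² + 10r_C2 − 304/9 = 0  ⇒  r_C2 = 8/3 (r>0 drops 1)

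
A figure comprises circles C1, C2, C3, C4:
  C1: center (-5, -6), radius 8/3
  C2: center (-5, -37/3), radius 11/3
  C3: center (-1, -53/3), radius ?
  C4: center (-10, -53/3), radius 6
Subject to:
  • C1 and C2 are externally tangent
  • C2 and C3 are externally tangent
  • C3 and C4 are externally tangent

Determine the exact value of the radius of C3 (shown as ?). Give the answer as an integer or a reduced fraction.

1. [ext C2·C3]  r_C3² + (22/3)r_C3 − 31 = 0  ⇒  r_C3 = 3 (r>0 drops 1)
2. [ext C3·C4]  r_C3² + 12r_C3 − 45 = 0  ⇒  r_C3 = 3 (r>0 drops 1)

3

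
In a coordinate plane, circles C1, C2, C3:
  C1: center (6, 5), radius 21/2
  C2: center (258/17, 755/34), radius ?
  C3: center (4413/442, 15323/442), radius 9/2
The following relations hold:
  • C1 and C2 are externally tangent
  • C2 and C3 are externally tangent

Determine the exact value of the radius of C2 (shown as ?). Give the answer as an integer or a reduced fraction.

1. [ext C1·C2]  r_C2² + 21r_C2 − 270 = 0  ⇒  r_C2 = 9 (r>0 drops 1)
2. [ext C2·C3]  r_C2² + 9r_C2 − 162 = 0  ⇒  r_C2 = 9 (r>0 drops 1)

9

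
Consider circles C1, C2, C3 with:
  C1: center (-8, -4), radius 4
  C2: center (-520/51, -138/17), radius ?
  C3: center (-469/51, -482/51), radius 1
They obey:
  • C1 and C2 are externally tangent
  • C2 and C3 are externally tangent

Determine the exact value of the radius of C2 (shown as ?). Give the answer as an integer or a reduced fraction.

2/3

1. [ext C1·C2]  r_C2² + 8r_C2 − 52/9 = 0  ⇒  r_C2 = 2/3 (r>0 drops 1)
2. [ext C2·C3]  r_C2² + 2r_C2 − 16/9 = 0  ⇒  r_C2 = 2/3 (r>0 drops 1)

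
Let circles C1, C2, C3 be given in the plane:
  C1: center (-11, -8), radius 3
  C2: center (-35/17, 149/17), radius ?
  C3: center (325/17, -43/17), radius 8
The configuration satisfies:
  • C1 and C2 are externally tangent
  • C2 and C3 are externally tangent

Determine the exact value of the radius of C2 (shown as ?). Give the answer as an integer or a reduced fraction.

16

1. [ext C1·C2]  r_C2² + 6r_C2 − 352 = 0  ⇒  r_C2 = 16 (r>0 drops 1)
2. [ext C2·C3]  r_C2² + 16r_C2 − 512 = 0  ⇒  r_C2 = 16 (r>0 drops 1)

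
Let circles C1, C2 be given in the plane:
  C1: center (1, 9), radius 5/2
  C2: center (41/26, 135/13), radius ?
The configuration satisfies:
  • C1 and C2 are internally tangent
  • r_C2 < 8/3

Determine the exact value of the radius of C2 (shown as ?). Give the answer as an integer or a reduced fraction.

1

1. [int C1,C2]  r_C2² − 5r_C2 + 4 = 0  ⇒  r_C2 = 1 or 4
2. given r_C2 < 8/3: keep 1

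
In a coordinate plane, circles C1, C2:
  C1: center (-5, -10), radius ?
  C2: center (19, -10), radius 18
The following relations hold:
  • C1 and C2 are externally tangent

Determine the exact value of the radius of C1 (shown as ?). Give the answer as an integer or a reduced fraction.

1. [ext C1·C2]  r_C1² + 36r_C1 − 252 = 0  ⇒  r_C1 = 6 (r>0 drops 1)

6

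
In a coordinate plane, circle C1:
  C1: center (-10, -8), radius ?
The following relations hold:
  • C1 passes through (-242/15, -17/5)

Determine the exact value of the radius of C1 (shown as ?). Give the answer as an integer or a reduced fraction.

1. [C1∋P]  r_C1² − 529/9 = 0  ⇒  r_C1 = 23/3 (r>0 drops 1)

23/3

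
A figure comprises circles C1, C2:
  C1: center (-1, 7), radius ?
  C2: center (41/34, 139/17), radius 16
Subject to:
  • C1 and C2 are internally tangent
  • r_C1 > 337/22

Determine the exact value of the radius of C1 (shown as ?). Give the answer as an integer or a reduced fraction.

37/2

1. [int C1,C2]  r_C1² − 32r_C1 + 999/4 = 0  ⇒  r_C1 = 27/2 or 37/2
2. given r_C1 > 337/22: keep 37/2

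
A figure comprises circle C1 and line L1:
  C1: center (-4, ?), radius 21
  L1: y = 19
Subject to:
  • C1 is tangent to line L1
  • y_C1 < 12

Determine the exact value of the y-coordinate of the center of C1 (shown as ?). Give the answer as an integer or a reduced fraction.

-2

1. [C1‖L1]  y_C1² − 38y_C1 − 80 = 0  ⇒  y_C1 = -2 or 40
2. given y_C1 < 12: keep -2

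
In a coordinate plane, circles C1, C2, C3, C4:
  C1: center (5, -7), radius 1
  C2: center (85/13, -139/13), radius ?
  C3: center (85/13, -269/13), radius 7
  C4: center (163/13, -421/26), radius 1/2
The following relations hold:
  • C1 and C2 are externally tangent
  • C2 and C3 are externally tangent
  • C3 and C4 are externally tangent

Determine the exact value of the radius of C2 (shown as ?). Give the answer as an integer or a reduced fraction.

1. [ext C1·C2]  r_C2² + 2r_C2 − 15 = 0  ⇒  r_C2 = 3 (r>0 drops 1)
2. [ext C2·C3]  r_C2² + 14r_C2 − 51 = 0  ⇒  r_C2 = 3 (r>0 drops 1)

3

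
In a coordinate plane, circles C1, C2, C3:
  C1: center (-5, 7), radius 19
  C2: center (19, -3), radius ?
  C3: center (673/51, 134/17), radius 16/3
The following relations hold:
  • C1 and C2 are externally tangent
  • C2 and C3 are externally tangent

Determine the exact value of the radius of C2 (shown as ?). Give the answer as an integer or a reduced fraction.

7

1. [ext C1·C2]  r_C2² + 38r_C2 − 315 = 0  ⇒  r_C2 = 7 (r>0 drops 1)
2. [ext C2·C3]  r_C2² + (32/3)r_C2 − 371/3 = 0  ⇒  r_C2 = 7 (r>0 drops 1)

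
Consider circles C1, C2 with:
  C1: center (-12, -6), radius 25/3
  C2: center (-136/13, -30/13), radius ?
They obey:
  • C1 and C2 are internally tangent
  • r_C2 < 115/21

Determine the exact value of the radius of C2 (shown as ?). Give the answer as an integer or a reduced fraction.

13/3

1. [int C1,C2]  r_C2² − (50/3)r_C2 + 481/9 = 0  ⇒  r_C2 = 13/3 or 37/3
2. given r_C2 < 115/21: keep 13/3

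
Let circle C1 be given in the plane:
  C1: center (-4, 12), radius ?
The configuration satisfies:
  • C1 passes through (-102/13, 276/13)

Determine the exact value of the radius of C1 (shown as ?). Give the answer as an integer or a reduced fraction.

10

1. [C1∋P]  r_C1² − 100 = 0  ⇒  r_C1 = 10 (r>0 drops 1)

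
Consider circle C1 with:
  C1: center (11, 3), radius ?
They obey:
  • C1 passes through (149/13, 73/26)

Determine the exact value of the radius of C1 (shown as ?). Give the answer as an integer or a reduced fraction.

1. [C1∋P]  r_C1² − 1/4 = 0  ⇒  r_C1 = 1/2 (r>0 drops 1)

1/2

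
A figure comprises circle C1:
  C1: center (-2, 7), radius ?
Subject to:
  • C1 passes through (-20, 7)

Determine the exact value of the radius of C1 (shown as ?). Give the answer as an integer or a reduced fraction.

18

1. [C1∋P]  r_C1² − 324 = 0  ⇒  r_C1 = 18 (r>0 drops 1)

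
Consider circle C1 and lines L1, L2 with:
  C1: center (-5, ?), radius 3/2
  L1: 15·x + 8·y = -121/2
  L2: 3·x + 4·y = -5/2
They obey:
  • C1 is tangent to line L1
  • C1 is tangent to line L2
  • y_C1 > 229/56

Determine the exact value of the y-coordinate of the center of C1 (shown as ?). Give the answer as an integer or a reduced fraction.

5

1. [C1‖L1]  y_C1² − (29/8)y_C1 − 55/8 = 0  ⇒  y_C1 = -11/8 or 5
2. [C1‖L2]  y_C1² − (25/4)y_C1 + 25/4 = 0  ⇒  y_C1 = 5/4 or 5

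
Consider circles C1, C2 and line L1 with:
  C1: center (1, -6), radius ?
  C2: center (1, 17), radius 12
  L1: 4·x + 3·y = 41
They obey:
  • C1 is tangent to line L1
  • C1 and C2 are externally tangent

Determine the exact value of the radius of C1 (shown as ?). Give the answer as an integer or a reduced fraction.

1. [C1‖L1]  r_C1² − 121 = 0  ⇒  r_C1 = 11 (r>0 drops 1)
2. [ext C1·C2]  r_C1² + 24r_C1 − 385 = 0  ⇒  r_C1 = 11 (r>0 drops 1)

11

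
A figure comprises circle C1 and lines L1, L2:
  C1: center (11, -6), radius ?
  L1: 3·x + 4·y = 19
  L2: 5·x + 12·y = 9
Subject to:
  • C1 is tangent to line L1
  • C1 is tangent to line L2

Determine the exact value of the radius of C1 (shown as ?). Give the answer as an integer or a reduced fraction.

1. [C1‖L1]  r_C1² − 4 = 0  ⇒  r_C1 = 2 (r>0 drops 1)
2. [C1‖L2]  r_C1² − 4 = 0  ⇒  r_C1 = 2 (r>0 drops 1)

2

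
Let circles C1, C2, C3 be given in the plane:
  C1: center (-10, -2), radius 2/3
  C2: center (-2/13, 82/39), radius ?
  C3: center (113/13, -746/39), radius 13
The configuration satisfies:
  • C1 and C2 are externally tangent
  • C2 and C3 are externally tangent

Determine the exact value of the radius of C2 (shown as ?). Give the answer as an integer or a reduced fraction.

1. [ext C1·C2]  r_C2² + (4/3)r_C2 − 340/3 = 0  ⇒  r_C2 = 10 (r>0 drops 1)
2. [ext C2·C3]  r_C2² + 26r_C2 − 360 = 0  ⇒  r_C2 = 10 (r>0 drops 1)

10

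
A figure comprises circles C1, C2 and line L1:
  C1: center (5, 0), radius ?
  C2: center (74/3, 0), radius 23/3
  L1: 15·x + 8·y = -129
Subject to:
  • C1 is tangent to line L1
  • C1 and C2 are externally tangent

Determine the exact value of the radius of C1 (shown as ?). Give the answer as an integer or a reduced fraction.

12

1. [C1‖L1]  r_C1² − 144 = 0  ⇒  r_C1 = 12 (r>0 drops 1)
2. [ext C1·C2]  r_C1² + (46/3)r_C1 − 328 = 0  ⇒  r_C1 = 12 (r>0 drops 1)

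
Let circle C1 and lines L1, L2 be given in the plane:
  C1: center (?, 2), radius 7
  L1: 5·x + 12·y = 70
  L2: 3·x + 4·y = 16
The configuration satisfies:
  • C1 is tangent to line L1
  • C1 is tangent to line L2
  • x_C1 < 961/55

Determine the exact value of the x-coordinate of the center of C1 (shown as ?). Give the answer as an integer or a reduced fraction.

1. [C1‖L1]  x_C1² − (92/5)x_C1 − 1233/5 = 0  ⇒  x_C1 = -9 or 137/5
2. [C1‖L2]  x_C1² − (16/3)x_C1 − 129 = 0  ⇒  x_C1 = -9 or 43/3

-9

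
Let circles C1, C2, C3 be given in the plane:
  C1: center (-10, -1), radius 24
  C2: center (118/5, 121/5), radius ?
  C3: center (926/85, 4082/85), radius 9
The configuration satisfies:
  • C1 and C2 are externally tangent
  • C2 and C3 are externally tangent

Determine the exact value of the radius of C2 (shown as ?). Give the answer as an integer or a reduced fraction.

1. [ext C1·C2]  r_C2² + 48r_C2 − 1188 = 0  ⇒  r_C2 = 18 (r>0 drops 1)
2. [ext C2·C3]  r_C2² + 18r_C2 − 648 = 0  ⇒  r_C2 = 18 (r>0 drops 1)

18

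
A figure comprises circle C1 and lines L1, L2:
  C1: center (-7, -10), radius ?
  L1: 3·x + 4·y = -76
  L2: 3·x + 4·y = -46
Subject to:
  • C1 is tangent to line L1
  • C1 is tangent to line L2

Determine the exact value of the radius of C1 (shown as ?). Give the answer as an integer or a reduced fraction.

1. [C1‖L1]  r_C1² − 9 = 0  ⇒  r_C1 = 3 (r>0 drops 1)
2. [C1‖L2]  r_C1² − 9 = 0  ⇒  r_C1 = 3 (r>0 drops 1)

3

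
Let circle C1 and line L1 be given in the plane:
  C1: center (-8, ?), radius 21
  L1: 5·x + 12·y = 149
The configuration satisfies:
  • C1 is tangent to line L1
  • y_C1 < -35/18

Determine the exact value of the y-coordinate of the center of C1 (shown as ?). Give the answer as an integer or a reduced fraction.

-7

1. [C1‖L1]  y_C1² − (63/2)y_C1 − 539/2 = 0  ⇒  y_C1 = -7 or 77/2
2. given y_C1 < -35/18: keep -7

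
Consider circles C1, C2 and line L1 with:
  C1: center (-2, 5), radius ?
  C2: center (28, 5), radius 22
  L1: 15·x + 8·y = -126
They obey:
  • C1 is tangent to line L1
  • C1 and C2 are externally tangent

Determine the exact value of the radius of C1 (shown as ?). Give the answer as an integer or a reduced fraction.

8

1. [C1‖L1]  r_C1² − 64 = 0  ⇒  r_C1 = 8 (r>0 drops 1)
2. [ext C1·C2]  r_C1² + 44r_C1 − 416 = 0  ⇒  r_C1 = 8 (r>0 drops 1)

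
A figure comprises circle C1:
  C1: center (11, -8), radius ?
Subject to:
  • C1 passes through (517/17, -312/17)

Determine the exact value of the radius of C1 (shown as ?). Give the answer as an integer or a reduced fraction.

22

1. [C1∋P]  r_C1² − 484 = 0  ⇒  r_C1 = 22 (r>0 drops 1)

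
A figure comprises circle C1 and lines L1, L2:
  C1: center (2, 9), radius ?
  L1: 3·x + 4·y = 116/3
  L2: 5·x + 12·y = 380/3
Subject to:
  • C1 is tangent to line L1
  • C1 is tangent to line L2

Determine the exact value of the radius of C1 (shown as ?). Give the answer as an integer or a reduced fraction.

1. [C1‖L1]  r_C1² − 4/9 = 0  ⇒  r_C1 = 2/3 (r>0 drops 1)
2. [C1‖L2]  r_C1² − 4/9 = 0  ⇒  r_C1 = 2/3 (r>0 drops 1)

2/3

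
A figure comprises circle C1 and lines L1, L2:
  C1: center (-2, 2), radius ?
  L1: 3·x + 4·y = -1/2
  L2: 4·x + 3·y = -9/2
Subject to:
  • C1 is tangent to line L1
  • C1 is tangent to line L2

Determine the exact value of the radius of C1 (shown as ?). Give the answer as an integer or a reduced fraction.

1. [C1‖L1]  r_C1² − 1/4 = 0  ⇒  r_C1 = 1/2 (r>0 drops 1)
2. [C1‖L2]  r_C1² − 1/4 = 0  ⇒  r_C1 = 1/2 (r>0 drops 1)

1/2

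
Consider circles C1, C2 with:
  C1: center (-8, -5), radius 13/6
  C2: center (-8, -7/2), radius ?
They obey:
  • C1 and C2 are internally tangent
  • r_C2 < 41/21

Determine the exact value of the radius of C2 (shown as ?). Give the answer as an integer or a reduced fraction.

1. [int C1,C2]  r_C2² − (13/3)r_C2 + 22/9 = 0  ⇒  r_C2 = 2/3 or 11/3
2. given r_C2 < 41/21: keep 2/3

2/3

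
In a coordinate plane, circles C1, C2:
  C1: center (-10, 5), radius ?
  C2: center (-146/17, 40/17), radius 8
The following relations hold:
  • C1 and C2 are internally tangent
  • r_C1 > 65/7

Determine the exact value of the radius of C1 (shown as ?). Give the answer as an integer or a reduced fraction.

11

1. [int C1,C2]  r_C1² − 16r_C1 + 55 = 0  ⇒  r_C1 = 5 or 11
2. given r_C1 > 65/7: keep 11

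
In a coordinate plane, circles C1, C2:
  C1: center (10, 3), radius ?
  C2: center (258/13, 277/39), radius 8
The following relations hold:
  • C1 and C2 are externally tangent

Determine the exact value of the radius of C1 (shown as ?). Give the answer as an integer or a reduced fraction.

1. [ext C1·C2]  r_C1² + 16r_C1 − 448/9 = 0  ⇒  r_C1 = 8/3 (r>0 drops 1)

8/3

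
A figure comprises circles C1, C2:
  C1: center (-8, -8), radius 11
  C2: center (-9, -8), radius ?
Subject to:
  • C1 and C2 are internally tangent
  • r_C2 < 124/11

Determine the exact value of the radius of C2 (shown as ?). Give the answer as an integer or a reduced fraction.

10

1. [int C1,C2]  r_C2² − 22r_C2 + 120 = 0  ⇒  r_C2 = 10 or 12
2. given r_C2 < 124/11: keep 10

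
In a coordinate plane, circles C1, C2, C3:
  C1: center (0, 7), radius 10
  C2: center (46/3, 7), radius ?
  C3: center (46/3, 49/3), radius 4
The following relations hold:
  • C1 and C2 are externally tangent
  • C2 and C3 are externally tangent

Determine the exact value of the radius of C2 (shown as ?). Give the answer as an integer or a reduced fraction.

1. [ext C1·C2]  r_C2² + 20r_C2 − 1216/9 = 0  ⇒  r_C2 = 16/3 (r>0 drops 1)
2. [ext C2·C3]  r_C2² + 8r_C2 − 640/9 = 0  ⇒  r_C2 = 16/3 (r>0 drops 1)

16/3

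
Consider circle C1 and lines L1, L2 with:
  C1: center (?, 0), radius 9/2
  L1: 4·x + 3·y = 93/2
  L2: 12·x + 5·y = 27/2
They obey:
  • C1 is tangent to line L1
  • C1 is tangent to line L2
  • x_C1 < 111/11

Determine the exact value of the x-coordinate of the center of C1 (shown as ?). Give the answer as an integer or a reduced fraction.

6

1. [C1‖L1]  x_C1² − (93/4)x_C1 + 207/2 = 0  ⇒  x_C1 = 6 or 69/4
2. [C1‖L2]  x_C1² − (9/4)x_C1 − 45/2 = 0  ⇒  x_C1 = -15/4 or 6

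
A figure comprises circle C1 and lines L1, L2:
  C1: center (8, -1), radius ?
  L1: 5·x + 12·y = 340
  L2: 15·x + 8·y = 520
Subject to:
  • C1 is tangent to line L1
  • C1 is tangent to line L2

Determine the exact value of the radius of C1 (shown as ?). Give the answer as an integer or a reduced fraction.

1. [C1‖L1]  r_C1² − 576 = 0  ⇒  r_C1 = 24 (r>0 drops 1)
2. [C1‖L2]  r_C1² − 576 = 0  ⇒  r_C1 = 24 (r>0 drops 1)

24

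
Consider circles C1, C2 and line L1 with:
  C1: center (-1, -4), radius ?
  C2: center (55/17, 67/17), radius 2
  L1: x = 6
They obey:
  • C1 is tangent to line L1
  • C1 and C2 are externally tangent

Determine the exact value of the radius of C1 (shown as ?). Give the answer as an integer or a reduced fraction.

7

1. [C1‖L1]  r_C1² − 49 = 0  ⇒  r_C1 = 7 (r>0 drops 1)
2. [ext C1·C2]  r_C1² + 4r_C1 − 77 = 0  ⇒  r_C1 = 7 (r>0 drops 1)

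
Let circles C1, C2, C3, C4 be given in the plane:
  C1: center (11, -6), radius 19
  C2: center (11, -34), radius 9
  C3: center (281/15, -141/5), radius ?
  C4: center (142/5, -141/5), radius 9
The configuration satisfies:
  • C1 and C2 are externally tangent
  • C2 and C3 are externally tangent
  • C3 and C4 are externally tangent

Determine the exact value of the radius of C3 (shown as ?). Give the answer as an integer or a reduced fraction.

2/3

1. [ext C2·C3]  r_C3² + 18r_C3 − 112/9 = 0  ⇒  r_C3 = 2/3 (r>0 drops 1)
2. [ext C3·C4]  r_C3² + 18r_C3 − 112/9 = 0  ⇒  r_C3 = 2/3 (r>0 drops 1)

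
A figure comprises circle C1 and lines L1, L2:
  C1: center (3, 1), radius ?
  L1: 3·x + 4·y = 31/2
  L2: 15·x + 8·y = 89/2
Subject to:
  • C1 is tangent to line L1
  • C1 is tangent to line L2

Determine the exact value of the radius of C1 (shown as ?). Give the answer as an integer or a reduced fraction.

1. [C1‖L1]  r_C1² − 1/4 = 0  ⇒  r_C1 = 1/2 (r>0 drops 1)
2. [C1‖L2]  r_C1² − 1/4 = 0  ⇒  r_C1 = 1/2 (r>0 drops 1)

1/2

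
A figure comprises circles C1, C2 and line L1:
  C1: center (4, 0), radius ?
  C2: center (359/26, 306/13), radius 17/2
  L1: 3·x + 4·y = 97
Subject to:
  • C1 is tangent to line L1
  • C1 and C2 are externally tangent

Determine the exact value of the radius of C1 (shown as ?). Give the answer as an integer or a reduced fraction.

17

1. [C1‖L1]  r_C1² − 289 = 0  ⇒  r_C1 = 17 (r>0 drops 1)
2. [ext C1·C2]  r_C1² + 17r_C1 − 578 = 0  ⇒  r_C1 = 17 (r>0 drops 1)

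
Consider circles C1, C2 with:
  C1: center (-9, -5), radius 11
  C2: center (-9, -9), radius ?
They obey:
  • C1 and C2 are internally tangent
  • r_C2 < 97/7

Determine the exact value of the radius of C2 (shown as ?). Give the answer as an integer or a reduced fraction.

1. [int C1,C2]  r_C2² − 22r_C2 + 105 = 0  ⇒  r_C2 = 7 or 15
2. given r_C2 < 97/7: keep 7

7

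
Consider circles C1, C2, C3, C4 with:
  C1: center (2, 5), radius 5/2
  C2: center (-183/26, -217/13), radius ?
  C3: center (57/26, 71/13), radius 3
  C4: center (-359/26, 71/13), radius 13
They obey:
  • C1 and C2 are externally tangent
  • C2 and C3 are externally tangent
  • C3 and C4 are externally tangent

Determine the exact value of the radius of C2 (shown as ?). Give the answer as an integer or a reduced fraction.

21

1. [ext C1·C2]  r_C2² + 5r_C2 − 546 = 0  ⇒  r_C2 = 21 (r>0 drops 1)
2. [ext C2·C3]  r_C2² + 6r_C2 − 567 = 0  ⇒  r_C2 = 21 (r>0 drops 1)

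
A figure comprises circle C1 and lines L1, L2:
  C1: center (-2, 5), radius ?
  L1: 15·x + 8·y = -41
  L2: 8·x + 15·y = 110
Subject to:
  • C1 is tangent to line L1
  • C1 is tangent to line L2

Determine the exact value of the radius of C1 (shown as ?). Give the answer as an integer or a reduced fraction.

1. [C1‖L1]  r_C1² − 9 = 0  ⇒  r_C1 = 3 (r>0 drops 1)
2. [C1‖L2]  r_C1² − 9 = 0  ⇒  r_C1 = 3 (r>0 drops 1)

3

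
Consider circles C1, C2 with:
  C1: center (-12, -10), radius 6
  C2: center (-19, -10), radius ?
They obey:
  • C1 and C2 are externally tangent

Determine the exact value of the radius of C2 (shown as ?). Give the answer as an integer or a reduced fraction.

1. [ext C1·C2]  r_C2² + 12r_C2 − 13 = 0  ⇒  r_C2 = 1 (r>0 drops 1)

1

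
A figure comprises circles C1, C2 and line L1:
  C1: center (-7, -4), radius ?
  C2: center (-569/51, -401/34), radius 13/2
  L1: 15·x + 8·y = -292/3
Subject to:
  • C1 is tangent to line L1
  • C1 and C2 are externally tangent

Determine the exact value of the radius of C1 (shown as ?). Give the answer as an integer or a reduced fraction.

7/3

1. [C1‖L1]  r_C1² − 49/9 = 0  ⇒  r_C1 = 7/3 (r>0 drops 1)
2. [ext C1·C2]  r_C1² + 13r_C1 − 322/9 = 0  ⇒  r_C1 = 7/3 (r>0 drops 1)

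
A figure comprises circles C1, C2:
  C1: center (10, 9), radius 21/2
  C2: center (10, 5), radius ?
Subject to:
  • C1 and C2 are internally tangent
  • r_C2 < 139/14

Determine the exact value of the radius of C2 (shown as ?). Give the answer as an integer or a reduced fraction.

13/2

1. [int C1,C2]  r_C2² − 21r_C2 + 377/4 = 0  ⇒  r_C2 = 13/2 or 29/2
2. given r_C2 < 139/14: keep 13/2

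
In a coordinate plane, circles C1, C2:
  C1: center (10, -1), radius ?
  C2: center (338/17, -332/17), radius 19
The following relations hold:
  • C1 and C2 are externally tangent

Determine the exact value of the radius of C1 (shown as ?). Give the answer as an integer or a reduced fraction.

1. [ext C1·C2]  r_C1² + 38r_C1 − 80 = 0  ⇒  r_C1 = 2 (r>0 drops 1)

2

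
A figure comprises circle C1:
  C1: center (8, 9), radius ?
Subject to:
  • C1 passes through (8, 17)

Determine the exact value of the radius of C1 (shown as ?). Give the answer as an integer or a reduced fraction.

8

1. [C1∋P]  r_C1² − 64 = 0  ⇒  r_C1 = 8 (r>0 drops 1)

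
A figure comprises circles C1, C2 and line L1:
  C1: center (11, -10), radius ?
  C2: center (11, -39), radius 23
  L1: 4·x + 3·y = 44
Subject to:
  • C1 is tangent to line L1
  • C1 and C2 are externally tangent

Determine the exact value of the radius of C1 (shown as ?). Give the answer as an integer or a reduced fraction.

1. [C1‖L1]  r_C1² − 36 = 0  ⇒  r_C1 = 6 (r>0 drops 1)
2. [ext C1·C2]  r_C1² + 46r_C1 − 312 = 0  ⇒  r_C1 = 6 (r>0 drops 1)

6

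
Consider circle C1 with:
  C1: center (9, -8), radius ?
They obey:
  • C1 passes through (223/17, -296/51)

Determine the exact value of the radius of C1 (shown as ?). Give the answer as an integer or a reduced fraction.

1. [C1∋P]  r_C1² − 196/9 = 0  ⇒  r_C1 = 14/3 (r>0 drops 1)

14/3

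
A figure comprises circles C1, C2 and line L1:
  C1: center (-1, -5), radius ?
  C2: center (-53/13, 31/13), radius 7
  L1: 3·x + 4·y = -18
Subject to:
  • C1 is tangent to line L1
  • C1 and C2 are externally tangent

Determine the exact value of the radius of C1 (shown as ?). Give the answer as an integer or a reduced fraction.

1

1. [C1‖L1]  r_C1² − 1 = 0  ⇒  r_C1 = 1 (r>0 drops 1)
2. [ext C1·C2]  r_C1² + 14r_C1 − 15 = 0  ⇒  r_C1 = 1 (r>0 drops 1)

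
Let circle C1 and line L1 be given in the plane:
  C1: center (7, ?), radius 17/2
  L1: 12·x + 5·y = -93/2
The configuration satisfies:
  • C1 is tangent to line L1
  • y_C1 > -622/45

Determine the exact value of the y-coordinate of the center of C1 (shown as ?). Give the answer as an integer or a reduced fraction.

-4

1. [C1‖L1]  y_C1² + (261/5)y_C1 + 964/5 = 0  ⇒  y_C1 = -241/5 or -4
2. given y_C1 > -622/45: keep -4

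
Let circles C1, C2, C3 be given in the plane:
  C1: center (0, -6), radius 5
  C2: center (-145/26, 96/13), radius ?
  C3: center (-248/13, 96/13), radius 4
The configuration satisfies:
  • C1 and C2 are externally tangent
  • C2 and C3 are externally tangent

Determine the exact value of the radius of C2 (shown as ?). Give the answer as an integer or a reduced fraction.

1. [ext C1·C2]  r_C2² + 10r_C2 − 741/4 = 0  ⇒  r_C2 = 19/2 (r>0 drops 1)
2. [ext C2·C3]  r_C2² + 8r_C2 − 665/4 = 0  ⇒  r_C2 = 19/2 (r>0 drops 1)

19/2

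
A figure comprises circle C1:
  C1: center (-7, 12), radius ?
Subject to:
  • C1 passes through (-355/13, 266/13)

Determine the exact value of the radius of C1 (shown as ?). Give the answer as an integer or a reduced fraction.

22

1. [C1∋P]  r_C1² − 484 = 0  ⇒  r_C1 = 22 (r>0 drops 1)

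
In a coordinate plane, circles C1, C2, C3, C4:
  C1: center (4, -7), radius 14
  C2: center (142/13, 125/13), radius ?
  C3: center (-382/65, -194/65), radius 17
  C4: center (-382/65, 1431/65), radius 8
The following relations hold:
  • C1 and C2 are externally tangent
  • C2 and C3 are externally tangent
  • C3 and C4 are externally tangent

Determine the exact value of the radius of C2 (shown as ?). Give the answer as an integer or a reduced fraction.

4

1. [ext C1·C2]  r_C2² + 28r_C2 − 128 = 0  ⇒  r_C2 = 4 (r>0 drops 1)
2. [ext C2·C3]  r_C2² + 34r_C2 − 152 = 0  ⇒  r_C2 = 4 (r>0 drops 1)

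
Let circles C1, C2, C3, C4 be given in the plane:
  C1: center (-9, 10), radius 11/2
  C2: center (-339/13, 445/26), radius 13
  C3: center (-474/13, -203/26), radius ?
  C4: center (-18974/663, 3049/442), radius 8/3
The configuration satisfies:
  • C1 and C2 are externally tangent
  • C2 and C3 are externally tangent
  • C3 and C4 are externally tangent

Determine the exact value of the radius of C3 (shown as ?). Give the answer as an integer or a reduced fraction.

14

1. [ext C2·C3]  r_C3² + 26r_C3 − 560 = 0  ⇒  r_C3 = 14 (r>0 drops 1)
2. [ext C3·C4]  r_C3² + (16/3)r_C3 − 812/3 = 0  ⇒  r_C3 = 14 (r>0 drops 1)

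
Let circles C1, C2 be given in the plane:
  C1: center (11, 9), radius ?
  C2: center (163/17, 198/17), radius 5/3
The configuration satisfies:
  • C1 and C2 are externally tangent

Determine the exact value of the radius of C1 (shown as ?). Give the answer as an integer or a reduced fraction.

1. [ext C1·C2]  r_C1² + (10/3)r_C1 − 56/9 = 0  ⇒  r_C1 = 4/3 (r>0 drops 1)

4/3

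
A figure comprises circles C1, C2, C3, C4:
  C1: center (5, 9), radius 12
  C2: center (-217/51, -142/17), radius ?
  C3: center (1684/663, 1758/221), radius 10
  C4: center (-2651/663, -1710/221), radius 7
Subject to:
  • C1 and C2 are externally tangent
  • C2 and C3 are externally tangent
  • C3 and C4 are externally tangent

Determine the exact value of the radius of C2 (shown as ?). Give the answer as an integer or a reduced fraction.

23/3

1. [ext C1·C2]  r_C2² + 24r_C2 − 2185/9 = 0  ⇒  r_C2 = 23/3 (r>0 drops 1)
2. [ext C2·C3]  r_C2² + 20r_C2 − 1909/9 = 0  ⇒  r_C2 = 23/3 (r>0 drops 1)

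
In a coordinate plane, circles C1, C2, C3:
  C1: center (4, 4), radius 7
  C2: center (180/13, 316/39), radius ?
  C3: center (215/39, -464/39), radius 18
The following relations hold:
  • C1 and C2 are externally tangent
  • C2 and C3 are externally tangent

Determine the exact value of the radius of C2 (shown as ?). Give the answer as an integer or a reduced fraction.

1. [ext C1·C2]  r_C2² + 14r_C2 − 583/9 = 0  ⇒  r_C2 = 11/3 (r>0 drops 1)
2. [ext C2·C3]  r_C2² + 36r_C2 − 1309/9 = 0  ⇒  r_C2 = 11/3 (r>0 drops 1)

11/3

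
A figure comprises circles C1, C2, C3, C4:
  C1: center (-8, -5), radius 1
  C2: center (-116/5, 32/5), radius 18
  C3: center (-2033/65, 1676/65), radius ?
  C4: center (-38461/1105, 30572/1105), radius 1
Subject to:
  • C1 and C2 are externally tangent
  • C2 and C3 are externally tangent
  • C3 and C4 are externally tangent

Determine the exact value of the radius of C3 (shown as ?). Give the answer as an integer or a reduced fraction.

1. [ext C2·C3]  r_C3² + 36r_C3 − 117 = 0  ⇒  r_C3 = 3 (r>0 drops 1)
2. [ext C3·C4]  r_C3² + 2r_C3 − 15 = 0  ⇒  r_C3 = 3 (r>0 drops 1)

3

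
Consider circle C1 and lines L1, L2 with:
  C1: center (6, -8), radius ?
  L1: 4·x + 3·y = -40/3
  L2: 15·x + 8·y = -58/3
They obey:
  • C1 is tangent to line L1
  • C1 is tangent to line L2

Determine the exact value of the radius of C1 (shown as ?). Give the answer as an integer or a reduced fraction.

1. [C1‖L1]  r_C1² − 64/9 = 0  ⇒  r_C1 = 8/3 (r>0 drops 1)
2. [C1‖L2]  r_C1² − 64/9 = 0  ⇒  r_C1 = 8/3 (r>0 drops 1)

8/3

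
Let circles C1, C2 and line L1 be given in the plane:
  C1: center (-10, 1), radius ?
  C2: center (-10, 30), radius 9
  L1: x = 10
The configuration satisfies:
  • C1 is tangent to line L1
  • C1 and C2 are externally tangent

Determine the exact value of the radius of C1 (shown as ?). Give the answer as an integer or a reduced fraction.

20

1. [C1‖L1]  r_C1² − 400 = 0  ⇒  r_C1 = 20 (r>0 drops 1)
2. [ext C1·C2]  r_C1² + 18r_C1 − 760 = 0  ⇒  r_C1 = 20 (r>0 drops 1)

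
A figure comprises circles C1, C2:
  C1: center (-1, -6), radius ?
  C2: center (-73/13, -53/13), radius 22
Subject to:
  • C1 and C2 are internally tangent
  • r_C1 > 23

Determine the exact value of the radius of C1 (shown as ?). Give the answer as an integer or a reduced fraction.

1. [int C1,C2]  r_C1² − 44r_C1 + 459 = 0  ⇒  r_C1 = 17 or 27
2. given r_C1 > 23: keep 27

27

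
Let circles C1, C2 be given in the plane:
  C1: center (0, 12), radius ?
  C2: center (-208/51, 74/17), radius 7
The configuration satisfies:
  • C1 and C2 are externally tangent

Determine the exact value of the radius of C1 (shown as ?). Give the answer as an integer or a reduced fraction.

1. [ext C1·C2]  r_C1² + 14r_C1 − 235/9 = 0  ⇒  r_C1 = 5/3 (r>0 drops 1)

5/3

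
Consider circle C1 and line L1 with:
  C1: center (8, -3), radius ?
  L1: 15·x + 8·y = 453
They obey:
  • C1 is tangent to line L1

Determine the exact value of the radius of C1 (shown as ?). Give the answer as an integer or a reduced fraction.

1. [C1‖L1]  r_C1² − 441 = 0  ⇒  r_C1 = 21 (r>0 drops 1)

21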